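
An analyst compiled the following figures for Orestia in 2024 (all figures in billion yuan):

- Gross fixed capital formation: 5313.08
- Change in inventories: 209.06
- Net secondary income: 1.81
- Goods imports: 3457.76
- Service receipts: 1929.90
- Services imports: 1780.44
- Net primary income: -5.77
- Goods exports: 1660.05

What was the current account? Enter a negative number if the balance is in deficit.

-1652.21

Goods balance = 1660.05 - 3457.76 = -1797.71
Services balance = 1929.90 - 1780.44 = 149.46
Trade balance (goods + services) = -1797.71 + 149.46 = -1648.25
Net primary income = -5.77
Net secondary income = 1.81
Current account = -1648.25 + (-5.77) + 1.81 = -1652.21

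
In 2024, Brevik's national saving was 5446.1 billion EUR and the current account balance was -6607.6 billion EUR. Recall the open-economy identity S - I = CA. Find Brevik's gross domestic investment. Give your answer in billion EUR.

12053.7

S - I = CA (net lending to the rest of the world).
I = S - CA = 5446.1 - (-6607.6) = 12053.7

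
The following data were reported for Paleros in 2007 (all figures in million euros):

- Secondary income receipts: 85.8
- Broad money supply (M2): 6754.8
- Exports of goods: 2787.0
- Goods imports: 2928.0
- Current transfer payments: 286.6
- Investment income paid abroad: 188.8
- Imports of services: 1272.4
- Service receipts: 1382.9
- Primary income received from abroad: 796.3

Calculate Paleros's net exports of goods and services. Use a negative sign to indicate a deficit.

Goods balance = 2787.0 - 2928.0 = -141.0
Services balance = 1382.9 - 1272.4 = 110.5
Trade balance (goods + services) = -141.0 + 110.5 = -30.5

-30.5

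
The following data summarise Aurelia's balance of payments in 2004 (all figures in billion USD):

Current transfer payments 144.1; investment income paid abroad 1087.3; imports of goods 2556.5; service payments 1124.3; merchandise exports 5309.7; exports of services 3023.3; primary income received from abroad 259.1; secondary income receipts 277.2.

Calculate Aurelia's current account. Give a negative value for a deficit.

Goods balance = 5309.7 - 2556.5 = 2753.2
Services balance = 3023.3 - 1124.3 = 1899.0
Trade balance (goods + services) = 2753.2 + 1899.0 = 4652.2
Net primary income = 259.1 - 1087.3 = -828.2
Net secondary income = 277.2 - 144.1 = 133.1
Current account = 4652.2 + (-828.2) + 133.1 = 3957.1

3957.1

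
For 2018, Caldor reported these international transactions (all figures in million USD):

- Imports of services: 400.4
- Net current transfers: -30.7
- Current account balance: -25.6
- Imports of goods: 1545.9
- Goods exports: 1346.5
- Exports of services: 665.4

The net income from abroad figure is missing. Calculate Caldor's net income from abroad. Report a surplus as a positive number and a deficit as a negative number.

-60.5

Current account = goods balance + services balance + net primary income + net secondary income
Sum of the known components = 34.9
Net income from abroad = CA - (known components) = -25.6 - 34.9 = -60.5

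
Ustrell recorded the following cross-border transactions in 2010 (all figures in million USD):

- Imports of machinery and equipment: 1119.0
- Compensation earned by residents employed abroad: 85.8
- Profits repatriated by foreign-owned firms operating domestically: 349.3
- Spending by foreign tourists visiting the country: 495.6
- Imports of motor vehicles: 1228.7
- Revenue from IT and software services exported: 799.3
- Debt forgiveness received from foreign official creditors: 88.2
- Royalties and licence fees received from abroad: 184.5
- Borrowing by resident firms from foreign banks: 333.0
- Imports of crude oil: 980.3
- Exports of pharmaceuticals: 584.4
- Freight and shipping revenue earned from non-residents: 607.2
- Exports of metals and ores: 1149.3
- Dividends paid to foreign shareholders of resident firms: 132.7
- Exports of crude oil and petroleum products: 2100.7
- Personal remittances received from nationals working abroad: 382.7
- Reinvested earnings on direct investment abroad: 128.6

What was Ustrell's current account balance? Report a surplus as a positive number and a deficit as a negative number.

Goods: 584.4 - 1119.0 + 1149.3 - 980.3 + 2100.7 - 1228.7 = 506.4
Services: 607.2 + 495.6 + 184.5 + 799.3 = 2086.6
Primary income: 128.6 - 349.3 + 85.8 - 132.7 = -267.6
Secondary income: 382.7
Current account = 506.4 + 2086.6 + (-267.6) + 382.7 = 2708.1
(Excluded from the current account — capital account: debt forgiveness received from foreign official creditors 88.2; financial account: borrowing by resident firms from foreign banks 333.0.)

2708.1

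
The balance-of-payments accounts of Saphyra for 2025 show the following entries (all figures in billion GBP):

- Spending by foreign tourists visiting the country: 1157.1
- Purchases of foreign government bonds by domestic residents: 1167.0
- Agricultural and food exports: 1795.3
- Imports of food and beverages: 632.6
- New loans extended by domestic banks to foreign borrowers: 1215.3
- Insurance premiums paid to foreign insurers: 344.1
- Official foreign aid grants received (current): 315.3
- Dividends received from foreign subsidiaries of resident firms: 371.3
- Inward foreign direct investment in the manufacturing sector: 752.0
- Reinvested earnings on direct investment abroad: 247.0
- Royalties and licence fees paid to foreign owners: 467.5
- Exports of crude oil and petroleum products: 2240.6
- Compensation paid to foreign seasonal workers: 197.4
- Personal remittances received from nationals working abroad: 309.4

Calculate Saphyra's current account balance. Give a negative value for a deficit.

Goods: 2240.6 + 1795.3 - 632.6 = 3403.3
Services: 1157.1 - 344.1 - 467.5 = 345.5
Primary income: 371.3 - 197.4 + 247.0 = 420.9
Secondary income: 315.3 + 309.4 = 624.7
Current account = 3403.3 + 345.5 + 420.9 + 624.7 = 4794.4
(Excluded from the current account — financial account: purchases of foreign government bonds by domestic residents 1167.0, new loans extended by domestic banks to foreign borrowers 1215.3, inward foreign direct investment in the manufacturing sector 752.0.)

4794.4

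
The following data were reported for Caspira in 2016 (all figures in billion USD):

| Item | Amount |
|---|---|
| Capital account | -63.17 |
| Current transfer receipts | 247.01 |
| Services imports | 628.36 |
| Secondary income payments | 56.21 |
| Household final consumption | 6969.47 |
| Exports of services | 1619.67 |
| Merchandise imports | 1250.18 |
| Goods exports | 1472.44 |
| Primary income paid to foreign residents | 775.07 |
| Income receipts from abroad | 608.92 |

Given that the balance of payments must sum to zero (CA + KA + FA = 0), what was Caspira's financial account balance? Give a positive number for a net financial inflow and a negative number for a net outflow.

Goods balance = 1472.44 - 1250.18 = 222.26
Services balance = 1619.67 - 628.36 = 991.31
Trade balance (goods + services) = 222.26 + 991.31 = 1213.57
Net primary income = 608.92 - 775.07 = -166.15
Net secondary income = 247.01 - 56.21 = 190.80
Current account = 1213.57 + (-166.15) + 190.80 = 1238.22
Financial account = -(1238.22 + (-63.17)) = -1175.05

-1175.05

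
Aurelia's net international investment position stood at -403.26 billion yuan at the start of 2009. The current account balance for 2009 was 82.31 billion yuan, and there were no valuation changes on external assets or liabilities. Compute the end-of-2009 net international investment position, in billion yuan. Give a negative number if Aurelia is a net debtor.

-320.95

With no valuation effects, change in NIIP = current account = 82.31
End-of-year NIIP = -403.26 + 82.31 = -320.95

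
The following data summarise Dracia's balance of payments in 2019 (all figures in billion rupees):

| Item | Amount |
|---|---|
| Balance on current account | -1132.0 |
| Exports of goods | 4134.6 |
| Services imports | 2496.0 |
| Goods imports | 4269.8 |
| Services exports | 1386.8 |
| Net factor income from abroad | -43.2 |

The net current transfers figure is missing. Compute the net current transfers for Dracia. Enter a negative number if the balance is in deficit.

Current account = goods balance + services balance + net primary income + net secondary income
Sum of the known components = -1287.6
Net current transfers = CA - (known components) = -1132.0 - (-1287.6) = 155.6

155.6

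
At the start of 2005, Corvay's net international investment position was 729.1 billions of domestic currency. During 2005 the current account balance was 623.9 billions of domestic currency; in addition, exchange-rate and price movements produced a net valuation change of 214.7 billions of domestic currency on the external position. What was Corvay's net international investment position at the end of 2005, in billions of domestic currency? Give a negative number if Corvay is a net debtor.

1567.7

Change in NIIP = current account + net valuation change = 623.9 + 214.7 = 838.6
End-of-year NIIP = 729.1 + 838.6 = 1567.7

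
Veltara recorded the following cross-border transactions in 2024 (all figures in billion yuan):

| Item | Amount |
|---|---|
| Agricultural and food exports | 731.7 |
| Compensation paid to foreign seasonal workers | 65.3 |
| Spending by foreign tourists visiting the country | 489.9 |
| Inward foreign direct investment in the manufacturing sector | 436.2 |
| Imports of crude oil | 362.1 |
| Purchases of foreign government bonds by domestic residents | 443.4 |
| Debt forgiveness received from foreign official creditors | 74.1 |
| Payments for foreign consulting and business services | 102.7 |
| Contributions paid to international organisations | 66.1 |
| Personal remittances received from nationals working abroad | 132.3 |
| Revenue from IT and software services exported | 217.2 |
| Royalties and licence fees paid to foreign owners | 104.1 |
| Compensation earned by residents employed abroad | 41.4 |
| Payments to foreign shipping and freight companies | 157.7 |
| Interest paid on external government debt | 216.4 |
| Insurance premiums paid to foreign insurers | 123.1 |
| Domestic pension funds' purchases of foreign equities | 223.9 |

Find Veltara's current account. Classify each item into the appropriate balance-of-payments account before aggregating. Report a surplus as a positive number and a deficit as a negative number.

Goods: -362.1 + 731.7 = 369.6
Services: 217.2 - 157.7 - 123.1 - 104.1 + 489.9 - 102.7 = 219.5
Primary income: 41.4 - 216.4 - 65.3 = -240.3
Secondary income: -66.1 + 132.3 = 66.2
Current account = 369.6 + 219.5 + (-240.3) + 66.2 = 415.0
(Excluded from the current account — financial account: inward foreign direct investment in the manufacturing sector 436.2, purchases of foreign government bonds by domestic residents 443.4, domestic pension funds' purchases of foreign equities 223.9; capital account: debt forgiveness received from foreign official creditors 74.1.)

415.0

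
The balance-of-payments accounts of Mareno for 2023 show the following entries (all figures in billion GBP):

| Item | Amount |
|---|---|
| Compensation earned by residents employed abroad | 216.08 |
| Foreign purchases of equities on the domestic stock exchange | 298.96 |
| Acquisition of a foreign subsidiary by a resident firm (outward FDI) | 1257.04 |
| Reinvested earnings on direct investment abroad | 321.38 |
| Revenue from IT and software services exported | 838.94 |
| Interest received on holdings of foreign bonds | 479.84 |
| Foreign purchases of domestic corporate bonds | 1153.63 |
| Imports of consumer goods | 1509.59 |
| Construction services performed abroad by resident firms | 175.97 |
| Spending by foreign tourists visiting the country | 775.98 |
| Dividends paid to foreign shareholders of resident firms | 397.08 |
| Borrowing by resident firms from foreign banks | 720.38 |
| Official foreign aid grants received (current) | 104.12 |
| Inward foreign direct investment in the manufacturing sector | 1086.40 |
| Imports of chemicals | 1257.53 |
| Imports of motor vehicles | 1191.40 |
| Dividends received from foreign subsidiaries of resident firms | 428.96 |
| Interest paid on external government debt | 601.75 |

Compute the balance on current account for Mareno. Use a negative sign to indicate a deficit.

Goods: -1509.59 - 1191.40 - 1257.53 = -3958.52
Services: 775.98 + 175.97 + 838.94 = 1790.89
Primary income: -601.75 + 321.38 + 428.96 + 216.08 + 479.84 - 397.08 = 447.43
Secondary income: 104.12
Current account = (-3958.52) + 1790.89 + 447.43 + 104.12 = -1616.08
(Excluded from the current account — financial account: foreign purchases of equities on the domestic stock exchange 298.96, acquisition of a foreign subsidiary by a resident firm (outward FDI) 1257.04, foreign purchases of domestic corporate bonds 1153.63, borrowing by resident firms from foreign banks 720.38, inward foreign direct investment in the manufacturing sector 1086.40.)

-1616.08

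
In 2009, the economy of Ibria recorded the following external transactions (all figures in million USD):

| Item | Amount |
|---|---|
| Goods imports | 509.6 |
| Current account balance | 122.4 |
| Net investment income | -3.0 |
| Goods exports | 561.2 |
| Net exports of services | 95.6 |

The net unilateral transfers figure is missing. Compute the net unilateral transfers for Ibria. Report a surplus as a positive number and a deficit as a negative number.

-21.8

Current account = goods balance + services balance + net primary income + net secondary income
Sum of the known components = 144.2
Net unilateral transfers = CA - (known components) = 122.4 - 144.2 = -21.8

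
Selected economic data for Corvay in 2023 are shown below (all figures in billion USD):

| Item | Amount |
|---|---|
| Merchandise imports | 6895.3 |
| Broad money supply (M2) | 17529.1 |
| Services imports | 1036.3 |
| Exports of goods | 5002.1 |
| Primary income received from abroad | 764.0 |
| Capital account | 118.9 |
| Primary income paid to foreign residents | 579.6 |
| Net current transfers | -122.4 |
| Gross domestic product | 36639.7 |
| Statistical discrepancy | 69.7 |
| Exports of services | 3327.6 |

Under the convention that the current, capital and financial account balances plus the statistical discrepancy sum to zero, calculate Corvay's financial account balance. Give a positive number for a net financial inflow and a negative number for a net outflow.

-648.7

Goods balance = 5002.1 - 6895.3 = -1893.2
Services balance = 3327.6 - 1036.3 = 2291.3
Trade balance (goods + services) = -1893.2 + 2291.3 = 398.1
Net primary income = 764.0 - 579.6 = 184.4
Net secondary income = -122.4
Current account = 398.1 + 184.4 + (-122.4) = 460.1
Financial account = -(460.1 + 118.9 + 69.7) = -648.7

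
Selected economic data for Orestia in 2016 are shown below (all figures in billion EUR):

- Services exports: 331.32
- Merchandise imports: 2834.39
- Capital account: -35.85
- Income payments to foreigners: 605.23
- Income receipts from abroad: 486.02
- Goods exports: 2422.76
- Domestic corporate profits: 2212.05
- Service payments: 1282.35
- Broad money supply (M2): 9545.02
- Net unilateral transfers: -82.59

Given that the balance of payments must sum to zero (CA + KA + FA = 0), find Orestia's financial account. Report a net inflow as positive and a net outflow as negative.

Goods balance = 2422.76 - 2834.39 = -411.63
Services balance = 331.32 - 1282.35 = -951.03
Trade balance (goods + services) = -411.63 + (-951.03) = -1362.66
Net primary income = 486.02 - 605.23 = -119.21
Net secondary income = -82.59
Current account = -1362.66 + (-119.21) + (-82.59) = -1564.46
Financial account = -(-1564.46 + (-35.85)) = 1600.31

1600.31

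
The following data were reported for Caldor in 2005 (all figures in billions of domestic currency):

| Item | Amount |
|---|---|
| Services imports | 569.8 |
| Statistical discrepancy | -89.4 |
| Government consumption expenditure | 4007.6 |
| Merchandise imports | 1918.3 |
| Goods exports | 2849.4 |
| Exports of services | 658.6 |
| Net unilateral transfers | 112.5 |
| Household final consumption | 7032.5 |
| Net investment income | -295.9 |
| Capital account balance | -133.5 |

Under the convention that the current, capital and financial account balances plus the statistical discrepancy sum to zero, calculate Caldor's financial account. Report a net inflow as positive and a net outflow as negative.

Goods balance = 2849.4 - 1918.3 = 931.1
Services balance = 658.6 - 569.8 = 88.8
Trade balance (goods + services) = 931.1 + 88.8 = 1019.9
Net primary income = -295.9
Net secondary income = 112.5
Current account = 1019.9 + (-295.9) + 112.5 = 836.5
Financial account = -(836.5 + (-133.5) + (-89.4)) = -613.6

-613.6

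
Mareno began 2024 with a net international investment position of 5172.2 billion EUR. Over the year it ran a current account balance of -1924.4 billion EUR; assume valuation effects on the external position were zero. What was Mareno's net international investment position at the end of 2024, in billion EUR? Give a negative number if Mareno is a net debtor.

3247.8

With no valuation effects, change in NIIP = current account = -1924.4
End-of-year NIIP = 5172.2 + (-1924.4) = 3247.8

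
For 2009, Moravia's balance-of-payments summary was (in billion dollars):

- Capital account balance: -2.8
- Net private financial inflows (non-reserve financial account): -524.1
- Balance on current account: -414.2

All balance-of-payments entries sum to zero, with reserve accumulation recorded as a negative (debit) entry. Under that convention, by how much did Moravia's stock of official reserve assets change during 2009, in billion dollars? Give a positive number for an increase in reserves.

Official reserve transactions balance = -((-414.2) + (-2.8) + (-524.1)) = 941.1
An accumulation of reserves is recorded as a debit (negative entry), so the change in the stock of reserves is the negative of that balance.
Change in official reserves = -(941.1) = -941.1

-941.1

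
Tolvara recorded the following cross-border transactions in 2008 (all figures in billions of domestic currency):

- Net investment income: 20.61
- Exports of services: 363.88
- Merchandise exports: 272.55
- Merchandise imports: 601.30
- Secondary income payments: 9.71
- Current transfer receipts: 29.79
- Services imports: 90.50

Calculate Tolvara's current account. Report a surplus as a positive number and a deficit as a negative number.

Goods balance = 272.55 - 601.30 = -328.75
Services balance = 363.88 - 90.50 = 273.38
Trade balance (goods + services) = -328.75 + 273.38 = -55.37
Net primary income = 20.61
Net secondary income = 29.79 - 9.71 = 20.08
Current account = -55.37 + 20.61 + 20.08 = -14.68

-14.68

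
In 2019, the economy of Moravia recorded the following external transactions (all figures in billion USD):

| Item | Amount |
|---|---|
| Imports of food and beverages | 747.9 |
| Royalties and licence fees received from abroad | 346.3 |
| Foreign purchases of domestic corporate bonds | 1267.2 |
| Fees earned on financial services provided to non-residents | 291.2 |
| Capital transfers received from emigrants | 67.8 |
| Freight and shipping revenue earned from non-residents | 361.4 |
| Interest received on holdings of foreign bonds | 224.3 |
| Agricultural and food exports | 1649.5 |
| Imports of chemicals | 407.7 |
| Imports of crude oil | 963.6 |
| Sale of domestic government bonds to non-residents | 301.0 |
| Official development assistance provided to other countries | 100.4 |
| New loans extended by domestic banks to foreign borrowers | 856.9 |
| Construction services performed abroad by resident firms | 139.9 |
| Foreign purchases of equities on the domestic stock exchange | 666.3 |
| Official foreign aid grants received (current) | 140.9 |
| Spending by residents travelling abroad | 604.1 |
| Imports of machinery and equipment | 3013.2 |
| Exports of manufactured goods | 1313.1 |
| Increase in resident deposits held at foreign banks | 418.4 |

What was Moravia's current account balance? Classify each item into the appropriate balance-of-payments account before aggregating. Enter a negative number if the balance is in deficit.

-1370.3

Goods: 1313.1 + 1649.5 - 3013.2 - 747.9 - 407.7 - 963.6 = -2169.8
Services: 291.2 + 139.9 + 346.3 - 604.1 + 361.4 = 534.7
Primary income: 224.3
Secondary income: 140.9 - 100.4 = 40.5
Current account = (-2169.8) + 534.7 + 224.3 + 40.5 = -1370.3
(Excluded from the current account — financial account: foreign purchases of domestic corporate bonds 1267.2, sale of domestic government bonds to non-residents 301.0, new loans extended by domestic banks to foreign borrowers 856.9, foreign purchases of equities on the domestic stock exchange 666.3, increase in resident deposits held at foreign banks 418.4; capital account: capital transfers received from emigrants 67.8.)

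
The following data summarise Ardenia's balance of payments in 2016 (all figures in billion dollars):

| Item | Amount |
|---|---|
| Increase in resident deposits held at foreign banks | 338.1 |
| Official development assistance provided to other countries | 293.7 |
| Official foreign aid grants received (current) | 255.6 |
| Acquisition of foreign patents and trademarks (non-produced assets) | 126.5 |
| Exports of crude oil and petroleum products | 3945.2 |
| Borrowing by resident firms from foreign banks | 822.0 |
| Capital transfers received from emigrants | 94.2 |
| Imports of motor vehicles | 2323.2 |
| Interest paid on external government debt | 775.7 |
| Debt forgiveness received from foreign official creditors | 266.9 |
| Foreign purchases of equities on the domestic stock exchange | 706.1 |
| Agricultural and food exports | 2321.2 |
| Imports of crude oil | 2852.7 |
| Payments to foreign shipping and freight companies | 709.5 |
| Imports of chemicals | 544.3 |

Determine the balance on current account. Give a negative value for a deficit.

Goods: -2323.2 - 544.3 + 3945.2 + 2321.2 - 2852.7 = 546.2
Services: -709.5
Primary income: -775.7
Secondary income: -293.7 + 255.6 = -38.1
Current account = 546.2 + (-709.5) + (-775.7) + (-38.1) = -977.1
(Excluded from the current account — financial account: increase in resident deposits held at foreign banks 338.1, borrowing by resident firms from foreign banks 822.0, foreign purchases of equities on the domestic stock exchange 706.1; capital account: acquisition of foreign patents and trademarks (non-produced assets) 126.5, capital transfers received from emigrants 94.2, debt forgiveness received from foreign official creditors 266.9.)

-977.1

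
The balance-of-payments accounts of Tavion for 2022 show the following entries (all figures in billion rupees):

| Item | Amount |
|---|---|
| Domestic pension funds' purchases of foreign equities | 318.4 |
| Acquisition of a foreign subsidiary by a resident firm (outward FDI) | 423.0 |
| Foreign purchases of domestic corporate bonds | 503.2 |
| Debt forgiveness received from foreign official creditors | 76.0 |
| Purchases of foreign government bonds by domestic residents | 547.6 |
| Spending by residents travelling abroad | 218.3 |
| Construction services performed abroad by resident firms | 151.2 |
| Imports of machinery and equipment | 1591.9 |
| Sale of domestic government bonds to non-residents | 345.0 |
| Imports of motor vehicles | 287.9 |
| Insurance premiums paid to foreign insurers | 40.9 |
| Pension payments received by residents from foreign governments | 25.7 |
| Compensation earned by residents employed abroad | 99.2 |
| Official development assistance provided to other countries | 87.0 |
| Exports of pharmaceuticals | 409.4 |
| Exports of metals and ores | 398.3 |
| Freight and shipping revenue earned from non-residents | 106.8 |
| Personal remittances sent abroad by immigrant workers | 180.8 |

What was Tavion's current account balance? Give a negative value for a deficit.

Goods: -287.9 + 398.3 + 409.4 - 1591.9 = -1072.1
Services: -218.3 - 40.9 + 151.2 + 106.8 = -1.2
Primary income: 99.2
Secondary income: 25.7 - 87.0 - 180.8 = -242.1
Current account = (-1072.1) + (-1.2) + 99.2 + (-242.1) = -1216.2
(Excluded from the current account — financial account: domestic pension funds' purchases of foreign equities 318.4, acquisition of a foreign subsidiary by a resident firm (outward FDI) 423.0, foreign purchases of domestic corporate bonds 503.2, purchases of foreign government bonds by domestic residents 547.6, sale of domestic government bonds to non-residents 345.0; capital account: debt forgiveness received from foreign official creditors 76.0.)

-1216.2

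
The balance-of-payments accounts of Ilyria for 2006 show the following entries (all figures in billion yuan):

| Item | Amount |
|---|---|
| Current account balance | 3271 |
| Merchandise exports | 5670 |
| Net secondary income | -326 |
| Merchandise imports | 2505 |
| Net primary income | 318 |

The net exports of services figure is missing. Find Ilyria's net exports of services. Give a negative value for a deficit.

114

Current account = goods balance + services balance + net primary income + net secondary income
Sum of the known components = 3157
Net exports of services = CA - (known components) = 3271 - 3157 = 114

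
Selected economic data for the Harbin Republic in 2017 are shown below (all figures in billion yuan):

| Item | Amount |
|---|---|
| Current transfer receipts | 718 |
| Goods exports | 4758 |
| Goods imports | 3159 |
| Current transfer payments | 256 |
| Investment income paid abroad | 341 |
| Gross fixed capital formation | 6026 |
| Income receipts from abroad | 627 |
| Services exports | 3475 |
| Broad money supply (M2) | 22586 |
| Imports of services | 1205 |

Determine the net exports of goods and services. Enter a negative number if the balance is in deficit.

Goods balance = 4758 - 3159 = 1599
Services balance = 3475 - 1205 = 2270
Trade balance (goods + services) = 1599 + 2270 = 3869

3869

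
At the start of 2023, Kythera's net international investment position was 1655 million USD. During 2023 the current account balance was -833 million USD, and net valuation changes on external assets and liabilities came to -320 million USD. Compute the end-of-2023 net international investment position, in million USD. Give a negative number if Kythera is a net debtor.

Change in NIIP = current account + net valuation change = -833 + (-320) = -1153
End-of-year NIIP = 1655 + (-1153) = 502

502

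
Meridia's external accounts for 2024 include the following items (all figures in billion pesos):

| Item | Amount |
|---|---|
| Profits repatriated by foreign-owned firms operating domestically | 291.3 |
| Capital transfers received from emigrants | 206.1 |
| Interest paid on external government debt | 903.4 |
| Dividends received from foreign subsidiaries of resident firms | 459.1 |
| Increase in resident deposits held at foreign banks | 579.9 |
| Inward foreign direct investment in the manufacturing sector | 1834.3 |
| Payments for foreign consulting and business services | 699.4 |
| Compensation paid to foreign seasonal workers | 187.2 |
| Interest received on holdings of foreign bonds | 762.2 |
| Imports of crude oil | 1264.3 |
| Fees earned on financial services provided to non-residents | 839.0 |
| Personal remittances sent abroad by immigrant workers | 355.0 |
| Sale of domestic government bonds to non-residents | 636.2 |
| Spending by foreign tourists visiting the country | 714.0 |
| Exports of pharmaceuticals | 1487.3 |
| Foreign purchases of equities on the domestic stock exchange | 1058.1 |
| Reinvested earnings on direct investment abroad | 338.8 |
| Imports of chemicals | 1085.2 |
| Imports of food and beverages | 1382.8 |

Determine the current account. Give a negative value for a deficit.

Goods: -1264.3 - 1085.2 - 1382.8 + 1487.3 = -2245.0
Services: 839.0 + 714.0 - 699.4 = 853.6
Primary income: -187.2 + 338.8 + 459.1 - 291.3 + 762.2 - 903.4 = 178.2
Secondary income: -355.0
Current account = (-2245.0) + 853.6 + 178.2 + (-355.0) = -1568.2
(Excluded from the current account — capital account: capital transfers received from emigrants 206.1; financial account: increase in resident deposits held at foreign banks 579.9, inward foreign direct investment in the manufacturing sector 1834.3, sale of domestic government bonds to non-residents 636.2, foreign purchases of equities on the domestic stock exchange 1058.1.)

-1568.2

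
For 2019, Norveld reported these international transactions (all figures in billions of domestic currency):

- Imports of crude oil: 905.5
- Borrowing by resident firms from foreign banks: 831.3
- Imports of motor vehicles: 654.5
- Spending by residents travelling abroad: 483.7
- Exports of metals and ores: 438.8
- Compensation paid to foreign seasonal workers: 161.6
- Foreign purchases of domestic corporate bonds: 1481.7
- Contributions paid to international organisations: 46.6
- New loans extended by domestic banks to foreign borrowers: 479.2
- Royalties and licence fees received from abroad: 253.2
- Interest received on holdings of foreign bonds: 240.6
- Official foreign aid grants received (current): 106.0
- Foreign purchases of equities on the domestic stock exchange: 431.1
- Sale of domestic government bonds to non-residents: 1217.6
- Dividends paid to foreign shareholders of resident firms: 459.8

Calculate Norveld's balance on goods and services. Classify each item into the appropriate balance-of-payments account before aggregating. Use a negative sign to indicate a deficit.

-1351.7

Goods: -905.5 - 654.5 + 438.8 = -1121.2
Services: 253.2 - 483.7 = -230.5
Trade balance = -1121.2 + (-230.5) = -1351.7
(Excluded from the trade balance — financial account: borrowing by resident firms from foreign banks 831.3, foreign purchases of domestic corporate bonds 1481.7, new loans extended by domestic banks to foreign borrowers 479.2, foreign purchases of equities on the domestic stock exchange 431.1, sale of domestic government bonds to non-residents 1217.6; primary income: compensation paid to foreign seasonal workers 161.6, interest received on holdings of foreign bonds 240.6, dividends paid to foreign shareholders of resident firms 459.8; secondary income: contributions paid to international organisations 46.6, official foreign aid grants received (current) 106.0.)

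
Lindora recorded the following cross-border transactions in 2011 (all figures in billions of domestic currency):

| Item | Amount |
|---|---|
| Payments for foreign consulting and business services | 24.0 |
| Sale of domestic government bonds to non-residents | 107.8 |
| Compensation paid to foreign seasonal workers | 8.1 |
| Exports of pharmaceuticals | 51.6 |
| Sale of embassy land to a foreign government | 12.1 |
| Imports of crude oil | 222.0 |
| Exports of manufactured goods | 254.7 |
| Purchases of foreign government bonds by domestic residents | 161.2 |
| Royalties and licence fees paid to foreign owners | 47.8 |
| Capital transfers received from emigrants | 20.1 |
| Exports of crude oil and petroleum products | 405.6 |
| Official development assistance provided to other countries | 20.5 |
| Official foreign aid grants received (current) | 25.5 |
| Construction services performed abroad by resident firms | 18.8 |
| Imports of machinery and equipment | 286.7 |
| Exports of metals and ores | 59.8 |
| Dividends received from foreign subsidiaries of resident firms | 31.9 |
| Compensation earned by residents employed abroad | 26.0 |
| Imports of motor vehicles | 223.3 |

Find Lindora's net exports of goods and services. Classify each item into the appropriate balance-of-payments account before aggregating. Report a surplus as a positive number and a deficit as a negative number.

Goods: 51.6 - 286.7 - 222.0 - 223.3 + 254.7 + 59.8 + 405.6 = 39.7
Services: 18.8 - 24.0 - 47.8 = -53.0
Trade balance = 39.7 + (-53.0) = -13.3
(Excluded from the trade balance — financial account: sale of domestic government bonds to non-residents 107.8, purchases of foreign government bonds by domestic residents 161.2; primary income: compensation paid to foreign seasonal workers 8.1, dividends received from foreign subsidiaries of resident firms 31.9, compensation earned by residents employed abroad 26.0; capital account: sale of embassy land to a foreign government 12.1, capital transfers received from emigrants 20.1; secondary income: official development assistance provided to other countries 20.5, official foreign aid grants received (current) 25.5.)

-13.3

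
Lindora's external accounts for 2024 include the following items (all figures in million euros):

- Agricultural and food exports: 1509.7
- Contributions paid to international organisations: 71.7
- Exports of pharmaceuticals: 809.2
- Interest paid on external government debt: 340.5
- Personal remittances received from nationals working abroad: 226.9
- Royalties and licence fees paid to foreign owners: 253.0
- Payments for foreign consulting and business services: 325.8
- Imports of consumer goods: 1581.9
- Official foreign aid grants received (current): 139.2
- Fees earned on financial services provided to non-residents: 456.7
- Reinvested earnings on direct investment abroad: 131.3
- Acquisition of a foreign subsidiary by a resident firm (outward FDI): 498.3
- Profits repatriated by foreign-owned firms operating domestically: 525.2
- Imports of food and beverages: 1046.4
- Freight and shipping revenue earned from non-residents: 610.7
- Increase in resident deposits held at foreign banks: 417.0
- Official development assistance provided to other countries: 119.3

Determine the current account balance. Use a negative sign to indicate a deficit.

-380.1

Goods: -1581.9 - 1046.4 + 1509.7 + 809.2 = -309.4
Services: 456.7 - 253.0 - 325.8 + 610.7 = 488.6
Primary income: 131.3 - 340.5 - 525.2 = -734.4
Secondary income: -71.7 + 226.9 + 139.2 - 119.3 = 175.1
Current account = (-309.4) + 488.6 + (-734.4) + 175.1 = -380.1
(Excluded from the current account — financial account: acquisition of a foreign subsidiary by a resident firm (outward FDI) 498.3, increase in resident deposits held at foreign banks 417.0.)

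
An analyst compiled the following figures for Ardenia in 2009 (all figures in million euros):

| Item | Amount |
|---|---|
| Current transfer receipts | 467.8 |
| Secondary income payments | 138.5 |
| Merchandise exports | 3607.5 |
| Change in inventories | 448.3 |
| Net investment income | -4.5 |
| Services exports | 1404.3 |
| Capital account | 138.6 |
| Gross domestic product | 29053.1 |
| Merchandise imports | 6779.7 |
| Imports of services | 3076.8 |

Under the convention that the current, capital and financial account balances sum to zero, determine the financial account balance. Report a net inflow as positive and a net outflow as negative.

4381.3

Goods balance = 3607.5 - 6779.7 = -3172.2
Services balance = 1404.3 - 3076.8 = -1672.5
Trade balance (goods + services) = -3172.2 + (-1672.5) = -4844.7
Net primary income = -4.5
Net secondary income = 467.8 - 138.5 = 329.3
Current account = -4844.7 + (-4.5) + 329.3 = -4519.9
Financial account = -(-4519.9 + 138.6) = 4381.3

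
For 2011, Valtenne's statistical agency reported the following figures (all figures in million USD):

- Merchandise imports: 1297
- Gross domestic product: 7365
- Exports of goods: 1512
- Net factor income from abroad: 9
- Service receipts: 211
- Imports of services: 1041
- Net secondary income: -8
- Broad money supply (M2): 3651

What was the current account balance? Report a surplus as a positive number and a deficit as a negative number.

Goods balance = 1512 - 1297 = 215
Services balance = 211 - 1041 = -830
Trade balance (goods + services) = 215 + (-830) = -615
Net primary income = 9
Net secondary income = -8
Current account = -615 + 9 + (-8) = -614

-614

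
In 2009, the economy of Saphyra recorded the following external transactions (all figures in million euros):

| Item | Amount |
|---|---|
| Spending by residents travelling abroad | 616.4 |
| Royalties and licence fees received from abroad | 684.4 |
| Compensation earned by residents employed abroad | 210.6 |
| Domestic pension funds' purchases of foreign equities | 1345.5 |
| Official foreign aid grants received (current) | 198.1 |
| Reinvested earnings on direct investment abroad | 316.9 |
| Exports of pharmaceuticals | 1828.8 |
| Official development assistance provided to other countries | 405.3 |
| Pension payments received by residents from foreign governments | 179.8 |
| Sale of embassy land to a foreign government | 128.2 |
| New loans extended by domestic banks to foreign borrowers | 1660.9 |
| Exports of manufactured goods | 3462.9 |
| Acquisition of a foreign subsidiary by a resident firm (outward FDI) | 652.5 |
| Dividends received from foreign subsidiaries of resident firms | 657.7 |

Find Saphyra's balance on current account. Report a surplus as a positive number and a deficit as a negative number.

Goods: 1828.8 + 3462.9 = 5291.7
Services: -616.4 + 684.4 = 68.0
Primary income: 210.6 + 657.7 + 316.9 = 1185.2
Secondary income: -405.3 + 179.8 + 198.1 = -27.4
Current account = 5291.7 + 68.0 + 1185.2 + (-27.4) = 6517.5
(Excluded from the current account — financial account: domestic pension funds' purchases of foreign equities 1345.5, new loans extended by domestic banks to foreign borrowers 1660.9, acquisition of a foreign subsidiary by a resident firm (outward FDI) 652.5; capital account: sale of embassy land to a foreign government 128.2.)

6517.5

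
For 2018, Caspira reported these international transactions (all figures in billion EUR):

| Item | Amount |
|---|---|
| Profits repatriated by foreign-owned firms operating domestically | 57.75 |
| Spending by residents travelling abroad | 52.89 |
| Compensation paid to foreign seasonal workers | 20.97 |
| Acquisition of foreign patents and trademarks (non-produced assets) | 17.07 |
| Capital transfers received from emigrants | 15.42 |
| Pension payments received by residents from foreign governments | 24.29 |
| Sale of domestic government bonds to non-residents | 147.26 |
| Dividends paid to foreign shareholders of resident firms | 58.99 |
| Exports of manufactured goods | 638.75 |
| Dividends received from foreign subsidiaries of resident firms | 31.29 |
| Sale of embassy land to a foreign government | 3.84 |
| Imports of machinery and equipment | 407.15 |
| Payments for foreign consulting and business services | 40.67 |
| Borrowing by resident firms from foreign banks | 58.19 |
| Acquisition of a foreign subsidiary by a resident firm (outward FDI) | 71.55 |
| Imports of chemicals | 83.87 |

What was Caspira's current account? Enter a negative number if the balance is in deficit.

Goods: -83.87 + 638.75 - 407.15 = 147.73
Services: -40.67 - 52.89 = -93.56
Primary income: -58.99 - 20.97 - 57.75 + 31.29 = -106.42
Secondary income: 24.29
Current account = 147.73 + (-93.56) + (-106.42) + 24.29 = -27.96
(Excluded from the current account — capital account: acquisition of foreign patents and trademarks (non-produced assets) 17.07, capital transfers received from emigrants 15.42, sale of embassy land to a foreign government 3.84; financial account: sale of domestic government bonds to non-residents 147.26, borrowing by resident firms from foreign banks 58.19, acquisition of a foreign subsidiary by a resident firm (outward FDI) 71.55.)

-27.96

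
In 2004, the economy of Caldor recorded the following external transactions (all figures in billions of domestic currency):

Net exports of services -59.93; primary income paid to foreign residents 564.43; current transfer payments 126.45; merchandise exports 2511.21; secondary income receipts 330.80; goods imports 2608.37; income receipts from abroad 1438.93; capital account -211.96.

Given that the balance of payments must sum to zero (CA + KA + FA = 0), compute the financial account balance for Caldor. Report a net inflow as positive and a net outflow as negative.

Goods balance = 2511.21 - 2608.37 = -97.16
Services balance = -59.93
Trade balance (goods + services) = -97.16 + (-59.93) = -157.09
Net primary income = 1438.93 - 564.43 = 874.50
Net secondary income = 330.80 - 126.45 = 204.35
Current account = -157.09 + 874.50 + 204.35 = 921.76
Financial account = -(921.76 + (-211.96)) = -709.80

-709.80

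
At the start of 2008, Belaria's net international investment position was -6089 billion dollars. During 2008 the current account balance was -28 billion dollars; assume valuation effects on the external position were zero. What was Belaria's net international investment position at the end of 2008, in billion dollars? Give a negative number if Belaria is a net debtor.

-6117

With no valuation effects, change in NIIP = current account = -28
End-of-year NIIP = -6089 + (-28) = -6117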